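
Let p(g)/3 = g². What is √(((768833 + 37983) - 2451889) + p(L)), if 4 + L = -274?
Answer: I*√1413221 ≈ 1188.8*I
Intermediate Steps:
L = -278 (L = -4 - 274 = -278)
p(g) = 3*g²
√(((768833 + 37983) - 2451889) + p(L)) = √(((768833 + 37983) - 2451889) + 3*(-278)²) = √((806816 - 2451889) + 3*77284) = √(-1645073 + 231852) = √(-1413221) = I*√1413221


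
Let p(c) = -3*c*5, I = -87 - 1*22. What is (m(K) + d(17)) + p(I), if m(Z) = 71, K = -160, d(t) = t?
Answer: 1723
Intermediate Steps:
I = -109 (I = -87 - 22 = -109)
p(c) = -15*c
(m(K) + d(17)) + p(I) = (71 + 17) - 15*(-109) = 88 + 1635 = 1723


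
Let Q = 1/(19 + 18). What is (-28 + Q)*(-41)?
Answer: 42435/37 ≈ 1146.9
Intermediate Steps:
Q = 1/37 ≈ 0.027027
(-28 + Q)*(-41) = (-28 + 1/37)*(-41) = -1035/37*(-41) = 42435/37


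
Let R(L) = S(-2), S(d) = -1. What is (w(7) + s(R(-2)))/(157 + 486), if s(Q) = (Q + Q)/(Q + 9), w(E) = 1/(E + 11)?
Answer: -7/23148 ≈ -0.00030240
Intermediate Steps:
w(E) = 1/(11 + E)
R(L) = -1
s(Q) = 2*Q/(9 + Q) (s(Q) = (2*Q)/(9 + Q) = 2*Q/(9 + Q))
(w(7) + s(R(-2)))/(157 + 486) = (1/(11 + 7) + 2*(-1)/(9 - 1))/(157 + 486) = (1/18 + 2*(-1)/8)/643 = (1/18 + 2*(-1)*(⅛))*(1/643) = (1/18 - ¼)*(1/643) = -7/36*1/643 = -7/23148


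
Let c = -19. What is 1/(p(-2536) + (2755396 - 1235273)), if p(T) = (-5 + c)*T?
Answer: 1/1580987 ≈ 6.3252e-7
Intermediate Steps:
p(T) = -24*T (p(T) = (-5 - 19)*T = -24*T)
1/(p(-2536) + (2755396 - 1235273)) = 1/(-24*(-2536) + (2755396 - 1235273)) = 1/(60864 + 1520123) = 1/1580987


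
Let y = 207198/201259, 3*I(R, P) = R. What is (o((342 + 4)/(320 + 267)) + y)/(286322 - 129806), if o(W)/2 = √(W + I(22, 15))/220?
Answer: 34533/5250042274 + √383898/3789839295 ≈ 6.7412e-6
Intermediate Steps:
I(R, P) = R/3
y = 207198/201259 (y = 207198*(1/201259) = 207198/201259 ≈ 1.0295)
o(W) = √(22/3 + W)/110 (o(W) = 2*(√(W + (⅓)*22)/220) = 2*(√(W + 22/3)*(1/220)) = 2*(√(22/3 + W)*(1/220)) = 2*(√(22/3 + W)/220) = √(22/3 + W)/110)
(o((342 + 4)/(320 + 267)) + y)/(286322 - 129806) = (√(66 + 9*((342 + 4)/(320 + 267)))/330 + 207198/201259)/(286322 - 129806) = (√(66 + 9*(346/587))/330 + 207198/201259)/156516 = (√(66 + 9*(346*(1/587)))/330 + 207198/201259)*(1/156516) = (√(66 + 9*(346/587))/330 + 207198/201259)*(1/156516) = (√(66 + 3114/587)/330 + 207198/201259)*(1/156516) = (√(41856/587)/330 + 207198/201259)*(1/156516) = ((8*√383898/587)/330 + 207198/201259)*(1/156516) = (4*√383898/96855 + 207198/201259)*(1/156516) = (207198/201259 + 4*√383898/96855)*(1/156516) = 34533/5250042274 + √383898/3789839295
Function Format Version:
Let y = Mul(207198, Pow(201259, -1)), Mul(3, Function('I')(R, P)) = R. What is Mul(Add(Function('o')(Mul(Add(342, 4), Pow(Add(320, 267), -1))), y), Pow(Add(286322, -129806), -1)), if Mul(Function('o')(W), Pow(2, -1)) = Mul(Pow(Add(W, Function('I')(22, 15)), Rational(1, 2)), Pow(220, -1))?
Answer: Add(Rational(34533, 5250042274), Mul(Rational(1, 3789839295), Pow(383898, Rational(1, 2)))) ≈ 6.7412e-6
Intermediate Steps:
Function('I')(R, P) = Mul(Rational(1, 3), R)
y = Rational(207198, 201259) (y = Mul(207198, Rational(1, 201259)) = Rational(207198, 201259) ≈ 1.0295)
Function('o')(W) = Mul(Rational(1, 110), Pow(Add(Rational(22, 3), W), Rational(1, 2))) (Function('o')(W) = Mul(2, Mul(Pow(Add(W, Mul(Rational(1, 3), 22)), Rational(1, 2)), Pow(220, -1))) = Mul(2, Mul(Pow(Add(W, Rational(22, 3)), Rational(1, 2)), Rational(1, 220))) = Mul(2, Mul(Pow(Add(Rational(22, 3), W), Rational(1, 2)), Rational(1, 220))) = Mul(2, Mul(Rational(1, 220), Pow(Add(Rational(22, 3), W), Rational(1, 2)))) = Mul(Rational(1, 110), Pow(Add(Rational(22, 3), W), Rational(1, 2))))
Mul(Add(Function('o')(Mul(Add(342, 4), Pow(Add(320, 267), -1))), y), Pow(Add(286322, -129806), -1)) = Mul(Add(Mul(Rational(1, 330), Pow(Add(66, Mul(9, Mul(Add(342, 4), Pow(Add(320, 267), -1)))), Rational(1, 2))), Rational(207198, 201259)), Pow(Add(286322, -129806), -1)) = Mul(Add(Mul(Rational(1, 330), Pow(Add(66, Mul(9, Mul(346, Pow(587, -1)))), Rational(1, 2))), Rational(207198, 201259)), Pow(156516, -1)) = Mul(Add(Mul(Rational(1, 330), Pow(Add(66, Mul(9, Mul(346, Rational(1, 587)))), Rational(1, 2))), Rational(207198, 201259)), Rational(1, 156516)) = Mul(Add(Mul(Rational(1, 330), Pow(Add(66, Mul(9, Rational(346, 587))), Rational(1, 2))), Rational(207198, 201259)), Rational(1, 156516)) = Mul(Add(Mul(Rational(1, 330), Pow(Add(66, Rational(3114, 587)), Rational(1, 2))), Rational(207198, 201259)), Rational(1, 156516)) = Mul(Add(Mul(Rational(1, 330), Pow(Rational(41856, 587), Rational(1, 2))), Rational(207198, 201259)), Rational(1, 156516)) = Mul(Add(Mul(Rational(1, 330), Mul(Rational(8, 587), Pow(383898, Rational(1, 2)))), Rational(207198, 201259)), Rational(1, 156516)) = Mul(Add(Mul(Rational(4, 96855), Pow(383898, Rational(1, 2))), Rational(207198, 201259)), Rational(1, 156516)) = Mul(Add(Rational(207198, 201259), Mul(Rational(4, 96855), Pow(383898, Rational(1, 2)))), Rational(1, 156516)) = Add(Rational(34533, 5250042274), Mul(Rational(1, 3789839295), Pow(383898, Rational(1, 2))))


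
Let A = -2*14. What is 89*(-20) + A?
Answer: -1808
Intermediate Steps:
A = -28
89*(-20) + A = 89*(-20) - 28 = -1780 - 28 = -1808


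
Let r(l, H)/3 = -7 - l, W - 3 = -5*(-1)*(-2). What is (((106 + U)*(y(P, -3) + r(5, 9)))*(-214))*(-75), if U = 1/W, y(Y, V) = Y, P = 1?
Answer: -59465250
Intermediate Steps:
W = -7 (W = 3 - 5*(-1)*(-2) = 3 + 5*(-2) = 3 - 10 = -7)
U = -1/7 (U = 1/(-7) = -1/7 ≈ -0.14286)
r(l, H) = -21 - 3*l (r(l, H) = 3*(-7 - l) = -21 - 3*l)
(((106 + U)*(y(P, -3) + r(5, 9)))*(-214))*(-75) = (((106 - 1/7)*(1 + (-21 - 3*5)))*(-214))*(-75) = ((741*(1 + (-21 - 15))/7)*(-214))*(-75) = ((741*(1 - 36)/7)*(-214))*(-75) = (((741/7)*(-35))*(-214))*(-75) = -3705*(-214)*(-75) = 792870*(-75) = -59465250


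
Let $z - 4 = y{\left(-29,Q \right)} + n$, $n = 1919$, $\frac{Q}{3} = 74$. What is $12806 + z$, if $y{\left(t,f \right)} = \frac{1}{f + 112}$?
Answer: $\frac{4919487}{334} \approx 14729.0$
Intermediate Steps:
$Q = 222$ ($Q = 3 \cdot 74 = 222$)
$y{\left(t,f \right)} = \frac{1}{112 + f}$
$z = \frac{642283}{334}$ ($z = 4 + \left(\frac{1}{112 + 222} + 1919\right) = 4 + \left(\frac{1}{334} + 1919\right) = 4 + \frac{640947}{334} = \frac{642283}{334} \approx 1923.0$)
$12806 + z = 12806 + \frac{642283}{334} = \frac{4919487}{334}$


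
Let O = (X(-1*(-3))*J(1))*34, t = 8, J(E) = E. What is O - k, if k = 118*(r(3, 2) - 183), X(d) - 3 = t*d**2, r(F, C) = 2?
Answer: 23908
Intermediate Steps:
X(d) = 3 + 8*d**2
O = 2550 (O = ((3 + 8*(-1*(-3))**2)*1)*34 = ((3 + 8*3**2)*1)*34 = ((3 + 8*9)*1)*34 = ((3 + 72)*1)*34 = (75*1)*34 = 75*34 = 2550)
k = -21358 (k = 118*(2 - 183) = 118*(-181) = -21358)
O - k = 2550 - 1*(-21358) = 2550 + 21358 = 23908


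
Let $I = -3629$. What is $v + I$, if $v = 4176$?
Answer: $547$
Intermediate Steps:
$v + I = 4176 - 3629 = 547$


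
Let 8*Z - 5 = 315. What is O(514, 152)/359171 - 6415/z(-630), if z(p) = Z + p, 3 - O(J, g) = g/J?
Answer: 118429895011/10892219746 ≈ 10.873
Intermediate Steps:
Z = 40 (Z = 5/8 + (⅛)*315 = 5/8 + 315/8 = 40)
O(J, g) = 3 - g/J
z(p) = 40 + p
O(514, 152)/359171 - 6415/z(-630) = (3 - 1*152/514)/359171 - 6415/(40 - 630) = (3 - 1*152*1/514)*(1/359171) - 6415/(-590) = (3 - 76/257)*(1/359171) - 6415*(-1/590) = (695/257)*(1/359171) + 1283/118 = 695/92306947 + 1283/118 = 118429895011/10892219746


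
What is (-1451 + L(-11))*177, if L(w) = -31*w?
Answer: -196470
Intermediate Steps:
(-1451 + L(-11))*177 = (-1451 - 31*(-11))*177 = (-1451 + 341)*177 = -1110*177 = -196470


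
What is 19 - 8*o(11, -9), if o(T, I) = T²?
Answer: -949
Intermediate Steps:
19 - 8*o(11, -9) = 19 - 8*11² = 19 - 8*121 = 19 - 968 = -949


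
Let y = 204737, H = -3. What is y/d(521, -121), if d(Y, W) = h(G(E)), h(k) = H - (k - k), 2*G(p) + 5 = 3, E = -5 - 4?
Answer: -204737/3 ≈ -68246.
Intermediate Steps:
E = -9
G(p) = -1 (G(p) = -5/2 + (½)*3 = -5/2 + 3/2 = -1)
h(k) = -3 (h(k) = -3 - (k - k) = -3 - 1*0 = -3 + 0 = -3)
d(Y, W) = -3
y/d(521, -121) = 204737/(-3) = 204737*(-⅓) = -204737/3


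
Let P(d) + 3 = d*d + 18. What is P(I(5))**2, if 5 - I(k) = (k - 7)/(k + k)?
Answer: 1104601/625 ≈ 1767.4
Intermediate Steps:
I(k) = 5 - (-7 + k)/(2*k) (I(k) = 5 - (k - 7)/(k + k) = 5 - (-7 + k)/(2*k))
P(d) = 15 + d**2 (P(d) = -3 + (d*d + 18) = -3 + (d**2 + 18) = -3 + (18 + d**2) = 15 + d**2)
P(I(5))**2 = (15 + ((1/2)*(7 + 9*5)/5)**2)**2 = (15 + ((1/2)*(1/5)*(7 + 45))**2)**2 = (15 + ((1/2)*(1/5)*52)**2)**2 = (15 + (26/5)**2)**2 = (15 + 676/25)**2 = (1051/25)**2 = 1104601/625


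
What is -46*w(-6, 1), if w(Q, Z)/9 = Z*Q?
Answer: 2484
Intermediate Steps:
w(Q, Z) = 9*Q*Z (w(Q, Z) = 9*(Z*Q) = 9*(Q*Z) = 9*Q*Z)
-46*w(-6, 1) = -414*(-6) = -46*(-54) = 2484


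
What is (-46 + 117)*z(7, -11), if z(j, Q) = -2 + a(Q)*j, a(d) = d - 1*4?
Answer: -7597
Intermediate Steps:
a(d) = -4 + d (a(d) = d - 4 = -4 + d)
z(j, Q) = -2 + j*(-4 + Q) (z(j, Q) = -2 + (-4 + Q)*j = -2 + j*(-4 + Q))
(-46 + 117)*z(7, -11) = (-46 + 117)*(-2 + 7*(-4 - 11)) = 71*(-2 + 7*(-15)) = 71*(-2 - 105) = 71*(-107) = -7597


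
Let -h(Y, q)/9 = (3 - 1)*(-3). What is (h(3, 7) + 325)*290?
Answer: 109910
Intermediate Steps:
h(Y, q) = 54 (h(Y, q) = -9*(3 - 1)*(-3) = -18*(-3) = -9*(-6) = 54)
(h(3, 7) + 325)*290 = (54 + 325)*290 = 379*290 = 109910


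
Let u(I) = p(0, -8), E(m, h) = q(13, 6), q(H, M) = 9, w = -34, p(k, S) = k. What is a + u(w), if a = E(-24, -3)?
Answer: 9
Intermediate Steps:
E(m, h) = 9
u(I) = 0
a = 9
a + u(w) = 9 + 0 = 9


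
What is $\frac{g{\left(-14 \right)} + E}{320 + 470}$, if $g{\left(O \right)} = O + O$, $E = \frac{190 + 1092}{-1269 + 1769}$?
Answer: $- \frac{6359}{197500} \approx -0.032197$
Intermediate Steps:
$E = \frac{641}{250}$ ($E = \frac{1282}{500} = 1282 \cdot \frac{1}{500} = \frac{641}{250} \approx 2.564$)
$g{\left(O \right)} = 2 O$
$\frac{g{\left(-14 \right)} + E}{320 + 470} = \frac{2 \left(-14\right) + \frac{641}{250}}{320 + 470} = \frac{-28 + \frac{641}{250}}{790} = \left(- \frac{6359}{250}\right) \frac{1}{790} = - \frac{6359}{197500}$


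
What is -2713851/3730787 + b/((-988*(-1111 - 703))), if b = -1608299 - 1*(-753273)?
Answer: -4026885245447/3343217923292 ≈ -1.2045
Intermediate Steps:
b = -855026 (b = -1608299 + 753273 = -855026)
-2713851/3730787 + b/((-988*(-1111 - 703))) = -2713851/3730787 - 855026*(-1/(988*(-1111 - 703))) = -2713851*1/3730787 - 855026/((-988*(-1814))) = -2713851/3730787 - 855026/1792232 = -2713851/3730787 - 855026*1/1792232 = -2713851/3730787 - 427513/896116 = -4026885245447/3343217923292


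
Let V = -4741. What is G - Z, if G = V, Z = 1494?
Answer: -6235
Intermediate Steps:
G = -4741
G - Z = -4741 - 1*1494 = -4741 - 1494 = -6235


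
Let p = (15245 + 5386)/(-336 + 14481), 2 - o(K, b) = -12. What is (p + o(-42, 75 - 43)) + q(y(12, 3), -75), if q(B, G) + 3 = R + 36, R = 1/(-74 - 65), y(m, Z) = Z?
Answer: 1380621/28495 ≈ 48.451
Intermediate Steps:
o(K, b) = 14 (o(K, b) = 2 - 1*(-12) = 2 + 12 = 14)
R = -1/139 (R = 1/(-139) = -1/139 ≈ -0.0071942)
q(B, G) = 4586/139 (q(B, G) = -3 + (-1/139 + 36) = -3 + 5003/139 = 4586/139)
p = 299/205 (p = 20631/14145 = 20631*(1/14145) = 299/205 ≈ 1.4585)
(p + o(-42, 75 - 43)) + q(y(12, 3), -75) = (299/205 + 14) + 4586/139 = 3169/205 + 4586/139 = 1380621/28495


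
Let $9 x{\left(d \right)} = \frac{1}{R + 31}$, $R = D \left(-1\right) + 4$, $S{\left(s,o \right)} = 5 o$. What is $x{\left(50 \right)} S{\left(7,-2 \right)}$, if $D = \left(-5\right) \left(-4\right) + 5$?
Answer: $- \frac{1}{9} \approx -0.11111$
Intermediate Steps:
$D = 25$ ($D = 20 + 5 = 25$)
$R = -21$ ($R = 25 \left(-1\right) + 4 = -25 + 4 = -21$)
$x{\left(d \right)} = \frac{1}{90}$ ($x{\left(d \right)} = \frac{1}{9 \left(-21 + 31\right)} = \frac{1}{9 \cdot 10} = \frac{1}{9} \cdot \frac{1}{10} = \frac{1}{90}$)
$x{\left(50 \right)} S{\left(7,-2 \right)} = \frac{5 \left(-2\right)}{90} = \frac{1}{90} \left(-10\right) = - \frac{1}{9}$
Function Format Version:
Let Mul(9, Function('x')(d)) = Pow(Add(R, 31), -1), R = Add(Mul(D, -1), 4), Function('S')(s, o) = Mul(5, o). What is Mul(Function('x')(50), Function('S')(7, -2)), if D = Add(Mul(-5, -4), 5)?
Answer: Rational(-1, 9) ≈ -0.11111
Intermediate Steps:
D = 25 (D = Add(20, 5) = 25)
R = -21 (R = Add(Mul(25, -1), 4) = Add(-25, 4) = -21)
Function('x')(d) = Rational(1, 90) (Function('x')(d) = Mul(Rational(1, 9), Pow(Add(-21, 31), -1)) = Mul(Rational(1, 9), Pow(10, -1)) = Mul(Rational(1, 9), Rational(1, 10)) = Rational(1, 90))
Mul(Function('x')(50), Function('S')(7, -2)) = Mul(Rational(1, 90), Mul(5, -2)) = Mul(Rational(1, 90), -10) = Rational(-1, 9)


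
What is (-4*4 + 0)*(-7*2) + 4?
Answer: 228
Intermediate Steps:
(-4*4 + 0)*(-7*2) + 4 = (-16 + 0)*(-14) + 4 = -16*(-14) + 4 = 224 + 4 = 228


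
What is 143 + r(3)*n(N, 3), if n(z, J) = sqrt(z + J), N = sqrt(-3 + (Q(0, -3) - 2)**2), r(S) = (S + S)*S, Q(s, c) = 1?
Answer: 143 + 18*sqrt(3 + I*sqrt(2)) ≈ 174.99 + 7.1619*I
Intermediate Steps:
r(S) = 2*S**2 (r(S) = (2*S)*S = 2*S**2)
N = I*sqrt(2) (N = sqrt(-3 + (1 - 2)**2) = sqrt(-3 + (-1)**2) = sqrt(-3 + 1) = sqrt(-2) = I*sqrt(2) ≈ 1.4142*I)
n(z, J) = sqrt(J + z)
143 + r(3)*n(N, 3) = 143 + (2*3**2)*sqrt(3 + I*sqrt(2)) = 143 + (2*9)*sqrt(3 + I*sqrt(2)) = 143 + 18*sqrt(3 + I*sqrt(2))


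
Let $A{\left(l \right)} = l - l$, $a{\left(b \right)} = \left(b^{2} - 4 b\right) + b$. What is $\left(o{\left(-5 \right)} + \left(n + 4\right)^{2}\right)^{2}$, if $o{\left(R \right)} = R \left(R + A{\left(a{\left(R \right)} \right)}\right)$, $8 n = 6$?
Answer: $\frac{579121}{256} \approx 2262.2$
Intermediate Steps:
$n = \frac{3}{4}$ ($n = \frac{1}{8} \cdot 6 = \frac{3}{4} \approx 0.75$)
$a{\left(b \right)} = b^{2} - 3 b$
$A{\left(l \right)} = 0$
$o{\left(R \right)} = R^{2}$ ($o{\left(R \right)} = R \left(R + 0\right) = R R = R^{2}$)
$\left(o{\left(-5 \right)} + \left(n + 4\right)^{2}\right)^{2} = \left(\left(-5\right)^{2} + \left(\frac{3}{4} + 4\right)^{2}\right)^{2} = \left(25 + \left(\frac{19}{4}\right)^{2}\right)^{2} = \left(25 + \frac{361}{16}\right)^{2} = \left(\frac{761}{16}\right)^{2} = \frac{579121}{256}$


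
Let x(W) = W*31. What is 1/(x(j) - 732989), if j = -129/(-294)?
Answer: -98/71831589 ≈ -1.3643e-6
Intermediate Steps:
j = 43/98 (j = -129*(-1/294) = 43/98 ≈ 0.43878)
x(W) = 31*W
1/(x(j) - 732989) = 1/(31*(43/98) - 732989) = 1/(1333/98 - 732989) = 1/(-71831589/98) = -98/71831589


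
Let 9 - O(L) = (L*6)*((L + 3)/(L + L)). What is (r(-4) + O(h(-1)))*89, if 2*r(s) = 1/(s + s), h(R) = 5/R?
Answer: 21271/16 ≈ 1329.4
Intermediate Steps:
O(L) = -3*L (O(L) = 9 - L*6*(L + 3)/(L + L) = 9 - 6*L*(3 + L)/((2*L)) = 9 - 6*L*(3 + L)*(1/(2*L)) = 9 - 6*L*(3 + L)/(2*L) = 9 - (9 + 3*L) = 9 + (-9 - 3*L) = -3*L)
r(s) = 1/(4*s) (r(s) = 1/(2*(s + s)) = 1/(2*((2*s))) = (1/(2*s))/2 = 1/(4*s))
(r(-4) + O(h(-1)))*89 = ((¼)/(-4) - 15/(-1))*89 = ((¼)*(-¼) - 15*(-1))*89 = (-1/16 - 3*(-5))*89 = (-1/16 + 15)*89 = (239/16)*89 = 21271/16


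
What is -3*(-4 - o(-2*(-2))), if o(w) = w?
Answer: 24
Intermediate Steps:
-3*(-4 - o(-2*(-2))) = -3*(-4 - (-2)*(-2)) = -3*(-4 - 1*4) = -3*(-4 - 4) = -3*(-8) = 24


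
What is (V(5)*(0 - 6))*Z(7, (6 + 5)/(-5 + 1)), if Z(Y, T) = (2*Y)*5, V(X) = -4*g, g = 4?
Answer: 6720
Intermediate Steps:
V(X) = -16 (V(X) = -4*4 = -16)
Z(Y, T) = 10*Y
(V(5)*(0 - 6))*Z(7, (6 + 5)/(-5 + 1)) = (-16*(0 - 6))*(10*7) = -16*(-6)*70 = 96*70 = 6720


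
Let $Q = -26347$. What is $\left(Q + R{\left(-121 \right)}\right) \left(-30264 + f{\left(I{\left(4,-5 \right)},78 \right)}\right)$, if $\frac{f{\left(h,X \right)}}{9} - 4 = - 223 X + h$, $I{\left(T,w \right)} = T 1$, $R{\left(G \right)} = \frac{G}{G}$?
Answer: $4919799348$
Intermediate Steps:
$R{\left(G \right)} = 1$
$I{\left(T,w \right)} = T$
$f{\left(h,X \right)} = 36 - 2007 X + 9 h$ ($f{\left(h,X \right)} = 36 + 9 \left(- 223 X + h\right) = 36 + 9 \left(h - 223 X\right) = 36 - \left(- 9 h + 2007 X\right) = 36 - 2007 X + 9 h$)
$\left(Q + R{\left(-121 \right)}\right) \left(-30264 + f{\left(I{\left(4,-5 \right)},78 \right)}\right) = \left(-26347 + 1\right) \left(-30264 + \left(36 - 156546 + 9 \cdot 4\right)\right) = - 26346 \left(-30264 + \left(36 - 156546 + 36\right)\right) = - 26346 \left(-30264 - 156474\right) = \left(-26346\right) \left(-186738\right) = 4919799348$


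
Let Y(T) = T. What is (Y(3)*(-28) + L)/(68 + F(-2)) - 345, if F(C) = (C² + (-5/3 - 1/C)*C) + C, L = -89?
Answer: -75384/217 ≈ -347.39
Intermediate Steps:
F(C) = C + C² + C*(-5/3 - 1/C) (F(C) = (C² + (-5*⅓ - 1/C)*C) + C = (C² + (-5/3 - 1/C)*C) + C = (C² + C*(-5/3 - 1/C)) + C = C + C² + C*(-5/3 - 1/C))
(Y(3)*(-28) + L)/(68 + F(-2)) - 345 = (3*(-28) - 89)/(68 + (-1 + (-2)² - ⅔*(-2))) - 345 = (-84 - 89)/(68 + (-1 + 4 + 4/3)) - 345 = -173/(68 + 13/3) - 345 = -173/217/3 - 345 = -173*3/217 - 345 = -519/217 - 345 = -75384/217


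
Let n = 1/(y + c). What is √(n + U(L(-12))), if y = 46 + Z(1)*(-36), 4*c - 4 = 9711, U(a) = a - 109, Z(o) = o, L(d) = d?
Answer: I*√11514324005/9755 ≈ 11.0*I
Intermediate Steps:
U(a) = -109 + a
c = 9715/4 (c = 1 + (¼)*9711 = 1 + 9711/4 = 9715/4 ≈ 2428.8)
y = 10 (y = 46 + 1*(-36) = 46 - 36 = 10)
n = 4/9755 (n = 1/(10 + 9715/4) = 1/(9755/4) = 4/9755 ≈ 0.00041005)
√(n + U(L(-12))) = √(4/9755 + (-109 - 12)) = √(4/9755 - 121) = √(-1180351/9755) = I*√11514324005/9755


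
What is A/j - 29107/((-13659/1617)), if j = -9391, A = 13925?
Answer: 147268927618/42757223 ≈ 3444.3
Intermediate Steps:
A/j - 29107/((-13659/1617)) = 13925/(-9391) - 29107/((-13659/1617)) = 13925*(-1/9391) - 29107/((-13659*1/1617)) = -13925/9391 - 29107/(-4553/539) = -13925/9391 - 29107*(-539/4553) = -13925/9391 + 15688673/4553 = 147268927618/42757223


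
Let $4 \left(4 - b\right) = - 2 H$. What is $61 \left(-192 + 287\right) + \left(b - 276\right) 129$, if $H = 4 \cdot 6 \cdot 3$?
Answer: $-24649$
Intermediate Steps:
$H = 72$ ($H = 24 \cdot 3 = 72$)
$b = 40$ ($b = 4 - \frac{\left(-2\right) 72}{4} = 4 - -36 = 4 + 36 = 40$)
$61 \left(-192 + 287\right) + \left(b - 276\right) 129 = 61 \left(-192 + 287\right) + \left(40 - 276\right) 129 = 61 \cdot 95 - 30444 = 5795 - 30444 = -24649$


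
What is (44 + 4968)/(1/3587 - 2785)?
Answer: -8989022/4994897 ≈ -1.7996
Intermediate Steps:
(44 + 4968)/(1/3587 - 2785) = 5012/(1/3587 - 2785) = 5012/(-9989794/3587) = 5012*(-3587/9989794) = -8989022/4994897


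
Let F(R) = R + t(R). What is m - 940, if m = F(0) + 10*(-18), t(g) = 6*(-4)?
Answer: -1144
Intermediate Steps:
t(g) = -24
F(R) = -24 + R (F(R) = R - 24 = -24 + R)
m = -204 (m = (-24 + 0) + 10*(-18) = -24 - 180 = -204)
m - 940 = -204 - 940 = -1144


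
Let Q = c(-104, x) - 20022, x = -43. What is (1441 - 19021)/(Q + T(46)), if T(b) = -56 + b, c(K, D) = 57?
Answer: 3516/3995 ≈ 0.88010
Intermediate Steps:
Q = -19965 (Q = 57 - 20022 = -19965)
(1441 - 19021)/(Q + T(46)) = (1441 - 19021)/(-19965 + (-56 + 46)) = -17580/(-19965 - 10) = -17580/(-19975) = -17580*(-1/19975) = 3516/3995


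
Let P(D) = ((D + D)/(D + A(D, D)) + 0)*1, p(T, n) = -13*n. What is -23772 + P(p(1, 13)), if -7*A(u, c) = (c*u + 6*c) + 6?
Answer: -341554913/14368 ≈ -23772.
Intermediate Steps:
A(u, c) = -6/7 - 6*c/7 - c*u/7 (A(u, c) = -((c*u + 6*c) + 6)/7 = -((6*c + c*u) + 6)/7 = -(6 + 6*c + c*u)/7 = -6/7 - 6*c/7 - c*u/7)
P(D) = 2*D/(-6/7 - D²/7 + D/7) (P(D) = ((D + D)/(D + (-6/7 - 6*D/7 - D*D/7)) + 0)*1 = ((2*D)/(D + (-6/7 - 6*D/7 - D²/7)) + 0)*1 = ((2*D)/(-6/7 - D²/7 + D/7) + 0)*1 = (2*D/(-6/7 - D²/7 + D/7) + 0)*1 = (2*D/(-6/7 - D²/7 + D/7))*1 = 2*D/(-6/7 - D²/7 + D/7))
-23772 + P(p(1, 13)) = -23772 - 14*(-13*13)/(6 + (-13*13)² - (-13)*13) = -23772 - 14*(-169)/(6 + (-169)² - 1*(-169)) = -23772 - 14*(-169)/(6 + 28561 + 169) = -23772 - 14*(-169)/28736 = -23772 - 14*(-169)*1/28736 = -23772 + 1183/14368 = -341554913/14368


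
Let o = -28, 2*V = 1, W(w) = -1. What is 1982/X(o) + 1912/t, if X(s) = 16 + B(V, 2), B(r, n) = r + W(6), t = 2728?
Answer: 43843/341 ≈ 128.57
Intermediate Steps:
V = ½ (V = (½)*1 = ½ ≈ 0.50000)
B(r, n) = -1 + r (B(r, n) = r - 1 = -1 + r)
X(s) = 31/2 (X(s) = 16 + (-1 + ½) = 16 - ½ = 31/2)
1982/X(o) + 1912/t = 1982/(31/2) + 1912/2728 = 1982*(2/31) + 1912*(1/2728) = 3964/31 + 239/341 = 43843/341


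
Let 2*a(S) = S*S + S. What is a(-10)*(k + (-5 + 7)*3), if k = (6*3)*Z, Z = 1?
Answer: 1080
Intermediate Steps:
a(S) = S/2 + S²/2 (a(S) = (S*S + S)/2 = (S² + S)/2 = (S + S²)/2 = S/2 + S²/2)
k = 18 (k = (6*3)*1 = 18*1 = 18)
a(-10)*(k + (-5 + 7)*3) = ((½)*(-10)*(1 - 10))*(18 + (-5 + 7)*3) = ((½)*(-10)*(-9))*(18 + 2*3) = 45*(18 + 6) = 45*24 = 1080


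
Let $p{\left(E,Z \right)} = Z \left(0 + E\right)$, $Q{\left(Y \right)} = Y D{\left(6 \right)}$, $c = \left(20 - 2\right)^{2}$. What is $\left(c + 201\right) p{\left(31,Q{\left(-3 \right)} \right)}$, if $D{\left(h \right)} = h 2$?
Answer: $-585900$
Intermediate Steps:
$D{\left(h \right)} = 2 h$
$c = 324$ ($c = 18^{2} = 324$)
$Q{\left(Y \right)} = 12 Y$ ($Q{\left(Y \right)} = Y 2 \cdot 6 = Y 12 = 12 Y$)
$p{\left(E,Z \right)} = E Z$ ($p{\left(E,Z \right)} = Z E = E Z$)
$\left(c + 201\right) p{\left(31,Q{\left(-3 \right)} \right)} = \left(324 + 201\right) 31 \cdot 12 \left(-3\right) = 525 \cdot 31 \left(-36\right) = 525 \left(-1116\right) = -585900$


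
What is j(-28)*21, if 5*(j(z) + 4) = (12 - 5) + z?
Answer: -861/5 ≈ -172.20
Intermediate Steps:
j(z) = -13/5 + z/5 (j(z) = -4 + ((12 - 5) + z)/5 = -4 + (7 + z)/5 = -4 + (7/5 + z/5) = -13/5 + z/5)
j(-28)*21 = (-13/5 + (⅕)*(-28))*21 = (-13/5 - 28/5)*21 = -41/5*21 = -861/5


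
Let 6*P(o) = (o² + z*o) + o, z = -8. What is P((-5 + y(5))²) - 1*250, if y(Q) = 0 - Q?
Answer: 1300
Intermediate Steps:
y(Q) = -Q
P(o) = -7*o/6 + o²/6 (P(o) = ((o² - 8*o) + o)/6 = (o² - 7*o)/6 = -7*o/6 + o²/6)
P((-5 + y(5))²) - 1*250 = (-5 - 1*5)²*(-7 + (-5 - 1*5)²)/6 - 1*250 = (-5 - 5)²*(-7 + (-5 - 5)²)/6 - 250 = (⅙)*(-10)²*(-7 + (-10)²) - 250 = (⅙)*100*(-7 + 100) - 250 = (⅙)*100*93 - 250 = 1550 - 250 = 1300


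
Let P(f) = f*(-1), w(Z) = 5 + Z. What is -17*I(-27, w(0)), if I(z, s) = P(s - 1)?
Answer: 68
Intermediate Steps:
P(f) = -f
I(z, s) = 1 - s (I(z, s) = -(s - 1) = -(-1 + s) = 1 - s)
-17*I(-27, w(0)) = -17*(1 - (5 + 0)) = -17*(1 - 1*5) = -17*(1 - 5) = -17*(-4) = 68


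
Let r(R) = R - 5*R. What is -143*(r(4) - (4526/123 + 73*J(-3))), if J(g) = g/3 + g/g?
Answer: 928642/123 ≈ 7549.9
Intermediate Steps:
J(g) = 1 + g/3 (J(g) = g*(⅓) + 1 = g/3 + 1 = 1 + g/3)
r(R) = -4*R
-143*(r(4) - (4526/123 + 73*J(-3))) = -143*(-4*4 - (13505/123 - 73)) = -143*(-16 - 73/(1/(62*(1/123) + (1 - 1)))) = -143*(-16 - 73/(1/(62/123 + 0))) = -143*(-16 - 73/(1/(62/123))) = -143*(-16 - 73/123/62) = -143*(-16 - 73*62/123) = -143*(-16 - 4526/123) = -143*(-6494/123) = 928642/123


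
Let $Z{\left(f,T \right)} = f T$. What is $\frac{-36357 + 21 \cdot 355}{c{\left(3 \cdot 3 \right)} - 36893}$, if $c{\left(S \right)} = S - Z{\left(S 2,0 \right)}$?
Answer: $\frac{14451}{18442} \approx 0.78359$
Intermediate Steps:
$Z{\left(f,T \right)} = T f$
$c{\left(S \right)} = S$ ($c{\left(S \right)} = S - 0 S 2 = S - 0 \cdot 2 S = S - 0 = S + 0 = S$)
$\frac{-36357 + 21 \cdot 355}{c{\left(3 \cdot 3 \right)} - 36893} = \frac{-36357 + 21 \cdot 355}{3 \cdot 3 - 36893} = \frac{-36357 + 7455}{9 - 36893} = - \frac{28902}{-36884} = \left(-28902\right) \left(- \frac{1}{36884}\right) = \frac{14451}{18442}$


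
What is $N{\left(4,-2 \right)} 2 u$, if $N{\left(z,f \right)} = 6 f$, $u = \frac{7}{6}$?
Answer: $-28$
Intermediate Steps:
$u = \frac{7}{6}$ ($u = 7 \cdot \frac{1}{6} = \frac{7}{6} \approx 1.1667$)
$N{\left(4,-2 \right)} 2 u = 6 \left(-2\right) 2 \cdot \frac{7}{6} = \left(-12\right) 2 \cdot \frac{7}{6} = \left(-24\right) \frac{7}{6} = -28$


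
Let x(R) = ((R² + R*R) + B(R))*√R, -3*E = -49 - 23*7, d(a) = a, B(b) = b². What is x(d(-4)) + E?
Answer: 70 + 96*I ≈ 70.0 + 96.0*I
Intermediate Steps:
E = 70 (E = -(-49 - 23*7)/3 = -(-49 - 161)/3 = -⅓*(-210) = 70)
x(R) = 3*R^(5/2) (x(R) = ((R² + R*R) + R²)*√R = ((R² + R²) + R²)*√R = (2*R² + R²)*√R = (3*R²)*√R = 3*R^(5/2))
x(d(-4)) + E = 3*(-4)^(5/2) + 70 = 3*(32*I) + 70 = 96*I + 70 = 70 + 96*I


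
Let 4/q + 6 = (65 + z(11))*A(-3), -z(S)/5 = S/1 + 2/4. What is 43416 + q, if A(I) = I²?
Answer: 5340176/123 ≈ 43416.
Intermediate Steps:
z(S) = -5/2 - 5*S (z(S) = -5*(S/1 + 2/4) = -5*(S*1 + 2*(¼)) = -5*(S + ½) = -5*(½ + S) = -5/2 - 5*S)
q = 8/123 (q = 4/(-6 + (65 + (-5/2 - 5*11))*(-3)²) = 4/(-6 + (65 + (-5/2 - 55))*9) = 4/(-6 + (65 - 115/2)*9) = 4/(-6 + (15/2)*9) = 4/(-6 + 135/2) = 4/(123/2) = 4*(2/123) = 8/123 ≈ 0.065041)
43416 + q = 43416 + 8/123 = 5340176/123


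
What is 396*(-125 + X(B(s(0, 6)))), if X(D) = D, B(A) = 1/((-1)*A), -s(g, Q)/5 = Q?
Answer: -247434/5 ≈ -49487.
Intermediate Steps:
s(g, Q) = -5*Q
B(A) = -1/A
396*(-125 + X(B(s(0, 6)))) = 396*(-125 - 1/((-5*6))) = 396*(-125 - 1/(-30)) = 396*(-125 - 1*(-1/30)) = 396*(-125 + 1/30) = 396*(-3749/30) = -247434/5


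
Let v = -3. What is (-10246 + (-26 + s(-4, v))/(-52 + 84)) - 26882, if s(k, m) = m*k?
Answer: -594055/16 ≈ -37128.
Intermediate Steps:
s(k, m) = k*m
(-10246 + (-26 + s(-4, v))/(-52 + 84)) - 26882 = (-10246 + (-26 - 4*(-3))/(-52 + 84)) - 26882 = (-10246 + (-26 + 12)/32) - 26882 = (-10246 - 14*1/32) - 26882 = (-10246 - 7/16) - 26882 = -163943/16 - 26882 = -594055/16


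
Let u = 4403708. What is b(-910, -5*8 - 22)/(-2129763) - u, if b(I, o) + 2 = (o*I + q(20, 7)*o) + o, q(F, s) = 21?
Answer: -9378854416258/2129763 ≈ -4.4037e+6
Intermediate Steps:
b(I, o) = -2 + 22*o + I*o (b(I, o) = -2 + ((o*I + 21*o) + o) = -2 + ((I*o + 21*o) + o) = -2 + ((21*o + I*o) + o) = -2 + (22*o + I*o) = -2 + 22*o + I*o)
b(-910, -5*8 - 22)/(-2129763) - u = (-2 + 22*(-5*8 - 22) - 910*(-5*8 - 22))/(-2129763) - 1*4403708 = (-2 + 22*(-40 - 22) - 910*(-40 - 22))*(-1/2129763) - 4403708 = (-2 + 22*(-62) - 910*(-62))*(-1/2129763) - 4403708 = (-2 - 1364 + 56420)*(-1/2129763) - 4403708 = 55054*(-1/2129763) - 4403708 = -55054/2129763 - 4403708 = -9378854416258/2129763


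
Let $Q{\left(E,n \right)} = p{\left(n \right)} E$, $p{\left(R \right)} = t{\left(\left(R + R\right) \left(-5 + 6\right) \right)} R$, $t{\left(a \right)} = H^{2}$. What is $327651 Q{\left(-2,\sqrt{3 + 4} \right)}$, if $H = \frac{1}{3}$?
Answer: $- \frac{218434 \sqrt{7}}{3} \approx -1.9264 \cdot 10^{5}$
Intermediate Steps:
$H = \frac{1}{3} \approx 0.33333$
$t{\left(a \right)} = \frac{1}{9}$ ($t{\left(a \right)} = \left(\frac{1}{3}\right)^{2} = \frac{1}{9}$)
$p{\left(R \right)} = \frac{R}{9}$
$Q{\left(E,n \right)} = \frac{E n}{9}$ ($Q{\left(E,n \right)} = \frac{n}{9} E = \frac{E n}{9}$)
$327651 Q{\left(-2,\sqrt{3 + 4} \right)} = 327651 \cdot \frac{1}{9} \left(-2\right) \sqrt{3 + 4} = 327651 \cdot \frac{1}{9} \left(-2\right) \sqrt{7} = 327651 \left(- \frac{2 \sqrt{7}}{9}\right) = - \frac{218434 \sqrt{7}}{3}$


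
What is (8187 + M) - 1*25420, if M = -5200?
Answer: -22433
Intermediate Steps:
(8187 + M) - 1*25420 = (8187 - 5200) - 1*25420 = 2987 - 25420 = -22433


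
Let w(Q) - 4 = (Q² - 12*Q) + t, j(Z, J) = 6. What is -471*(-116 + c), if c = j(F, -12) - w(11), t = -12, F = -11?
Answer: 42861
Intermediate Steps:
w(Q) = -8 + Q² - 12*Q (w(Q) = 4 + ((Q² - 12*Q) - 12) = 4 + (-12 + Q² - 12*Q) = -8 + Q² - 12*Q)
c = 25 (c = 6 - (-8 + 11² - 12*11) = 6 - (-8 + 121 - 132) = 6 - 1*(-19) = 6 + 19 = 25)
-471*(-116 + c) = -471*(-116 + 25) = -471*(-91) = 42861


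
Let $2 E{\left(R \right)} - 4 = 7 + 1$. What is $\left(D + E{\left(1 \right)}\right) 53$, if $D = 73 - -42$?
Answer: $6413$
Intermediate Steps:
$E{\left(R \right)} = 6$ ($E{\left(R \right)} = 2 + \frac{7 + 1}{2} = 2 + \frac{1}{2} \cdot 8 = 2 + 4 = 6$)
$D = 115$ ($D = 73 + 42 = 115$)
$\left(D + E{\left(1 \right)}\right) 53 = \left(115 + 6\right) 53 = 121 \cdot 53 = 6413$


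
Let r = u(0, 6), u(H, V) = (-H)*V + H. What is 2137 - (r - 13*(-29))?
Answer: 1760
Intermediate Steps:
u(H, V) = H - H*V (u(H, V) = -H*V + H = H - H*V)
r = 0 (r = 0*(1 - 1*6) = 0*(1 - 6) = 0*(-5) = 0)
2137 - (r - 13*(-29)) = 2137 - (0 - 13*(-29)) = 2137 - (0 + 377) = 2137 - 1*377 = 2137 - 377 = 1760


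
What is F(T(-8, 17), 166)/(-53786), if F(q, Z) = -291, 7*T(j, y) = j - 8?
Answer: 291/53786 ≈ 0.0054103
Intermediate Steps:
T(j, y) = -8/7 + j/7 (T(j, y) = (j - 8)/7 = (-8 + j)/7 = -8/7 + j/7)
F(T(-8, 17), 166)/(-53786) = -291/(-53786) = -291*(-1/53786) = 291/53786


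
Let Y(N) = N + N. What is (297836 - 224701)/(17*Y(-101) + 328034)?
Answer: 14627/64920 ≈ 0.22531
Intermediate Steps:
Y(N) = 2*N
(297836 - 224701)/(17*Y(-101) + 328034) = (297836 - 224701)/(17*(2*(-101)) + 328034) = 73135/(17*(-202) + 328034) = 73135/(-3434 + 328034) = 73135/324600 = 73135*(1/324600) = 14627/64920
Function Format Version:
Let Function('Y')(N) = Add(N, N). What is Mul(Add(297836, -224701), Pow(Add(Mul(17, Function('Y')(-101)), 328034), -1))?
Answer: Rational(14627, 64920) ≈ 0.22531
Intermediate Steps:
Function('Y')(N) = Mul(2, N)
Mul(Add(297836, -224701), Pow(Add(Mul(17, Function('Y')(-101)), 328034), -1)) = Mul(Add(297836, -224701), Pow(Add(Mul(17, Mul(2, -101)), 328034), -1)) = Mul(73135, Pow(Add(Mul(17, -202), 328034), -1)) = Mul(73135, Pow(Add(-3434, 328034), -1)) = Mul(73135, Pow(324600, -1)) = Mul(73135, Rational(1, 324600)) = Rational(14627, 64920)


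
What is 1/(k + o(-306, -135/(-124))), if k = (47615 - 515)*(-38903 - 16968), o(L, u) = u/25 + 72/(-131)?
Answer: -81220/213732387443103 ≈ -3.8001e-10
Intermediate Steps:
o(L, u) = -72/131 + u/25 (o(L, u) = u*(1/25) + 72*(-1/131) = u/25 - 72/131 = -72/131 + u/25)
k = -2631524100 (k = 47100*(-55871) = -2631524100)
1/(k + o(-306, -135/(-124))) = 1/(-2631524100 + (-72/131 + (-135/(-124))/25)) = 1/(-2631524100 + (-72/131 + (-135*(-1/124))/25)) = 1/(-2631524100 + (-72/131 + (1/25)*(135/124))) = 1/(-2631524100 + (-72/131 + 27/620)) = 1/(-2631524100 - 41103/81220) = 1/(-213732387443103/81220) = -81220/213732387443103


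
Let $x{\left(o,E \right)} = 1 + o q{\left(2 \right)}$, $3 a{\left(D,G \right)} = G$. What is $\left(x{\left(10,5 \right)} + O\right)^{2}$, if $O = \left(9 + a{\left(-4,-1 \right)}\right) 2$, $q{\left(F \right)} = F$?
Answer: $\frac{13225}{9} \approx 1469.4$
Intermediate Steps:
$a{\left(D,G \right)} = \frac{G}{3}$
$x{\left(o,E \right)} = 1 + 2 o$ ($x{\left(o,E \right)} = 1 + o 2 = 1 + 2 o$)
$O = \frac{52}{3}$ ($O = \left(9 + \frac{1}{3} \left(-1\right)\right) 2 = \left(9 - \frac{1}{3}\right) 2 = \frac{26}{3} \cdot 2 = \frac{52}{3} \approx 17.333$)
$\left(x{\left(10,5 \right)} + O\right)^{2} = \left(\left(1 + 2 \cdot 10\right) + \frac{52}{3}\right)^{2} = \left(\left(1 + 20\right) + \frac{52}{3}\right)^{2} = \left(21 + \frac{52}{3}\right)^{2} = \left(\frac{115}{3}\right)^{2} = \frac{13225}{9}$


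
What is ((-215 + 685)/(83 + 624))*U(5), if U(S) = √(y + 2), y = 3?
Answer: 470*√5/707 ≈ 1.4865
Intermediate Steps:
U(S) = √5 (U(S) = √(3 + 2) = √5)
((-215 + 685)/(83 + 624))*U(5) = ((-215 + 685)/(83 + 624))*√5 = (470/707)*√5 = (470*(1/707))*√5 = 470*√5/707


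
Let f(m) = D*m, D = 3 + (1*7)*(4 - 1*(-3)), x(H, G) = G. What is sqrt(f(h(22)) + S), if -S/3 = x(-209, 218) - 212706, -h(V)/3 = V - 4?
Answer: 4*sqrt(39666) ≈ 796.65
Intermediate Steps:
h(V) = 12 - 3*V (h(V) = -3*(V - 4) = -3*(-4 + V) = 12 - 3*V)
S = 637464 (S = -3*(218 - 212706) = -3*(-212488) = 637464)
D = 52 (D = 3 + 7*(4 + 3) = 3 + 7*7 = 3 + 49 = 52)
f(m) = 52*m
sqrt(f(h(22)) + S) = sqrt(52*(12 - 3*22) + 637464) = sqrt(52*(12 - 66) + 637464) = sqrt(52*(-54) + 637464) = sqrt(-2808 + 637464) = sqrt(634656) = 4*sqrt(39666)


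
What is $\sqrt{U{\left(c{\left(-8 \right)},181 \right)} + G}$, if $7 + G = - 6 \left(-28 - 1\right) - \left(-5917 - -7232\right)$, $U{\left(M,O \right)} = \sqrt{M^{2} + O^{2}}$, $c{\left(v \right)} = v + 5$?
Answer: $\sqrt{-1148 + \sqrt{32770}} \approx 31.096 i$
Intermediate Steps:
$c{\left(v \right)} = 5 + v$
$G = -1148$ ($G = -7 - \left(-5917 + 7232 + 6 \left(-28 - 1\right)\right) = -7 - 1141 = -1148$)
$\sqrt{U{\left(c{\left(-8 \right)},181 \right)} + G} = \sqrt{\sqrt{\left(5 - 8\right)^{2} + 181^{2}} - 1148} = \sqrt{\sqrt{\left(-3\right)^{2} + 32761} - 1148} = \sqrt{\sqrt{9 + 32761} - 1148} = \sqrt{\sqrt{32770} - 1148} = \sqrt{-1148 + \sqrt{32770}}$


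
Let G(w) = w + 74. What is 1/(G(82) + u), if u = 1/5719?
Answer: 5719/892165 ≈ 0.0064102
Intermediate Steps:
G(w) = 74 + w
u = 1/5719 ≈ 0.00017486
1/(G(82) + u) = 1/((74 + 82) + 1/5719) = 1/(156 + 1/5719) = 1/(892165/5719) = 5719/892165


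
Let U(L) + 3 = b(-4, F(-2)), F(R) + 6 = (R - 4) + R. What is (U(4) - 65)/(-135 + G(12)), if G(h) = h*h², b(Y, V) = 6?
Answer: -62/1593 ≈ -0.038920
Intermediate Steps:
F(R) = -10 + 2*R (F(R) = -6 + ((R - 4) + R) = -6 + ((-4 + R) + R) = -6 + (-4 + 2*R) = -10 + 2*R)
U(L) = 3 (U(L) = -3 + 6 = 3)
G(h) = h³
(U(4) - 65)/(-135 + G(12)) = (3 - 65)/(-135 + 12³) = -62/(-135 + 1728) = -62/1593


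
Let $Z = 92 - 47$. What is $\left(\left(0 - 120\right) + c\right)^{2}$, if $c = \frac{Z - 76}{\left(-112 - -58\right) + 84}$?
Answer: $\frac{13184161}{900} \approx 14649.0$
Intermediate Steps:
$Z = 45$ ($Z = 92 - 47 = 45$)
$c = - \frac{31}{30}$ ($c = \frac{45 - 76}{\left(-112 - -58\right) + 84} = - \frac{31}{\left(-112 + 58\right) + 84} = - \frac{31}{-54 + 84} = - \frac{31}{30} \approx -1.0333$)
$\left(\left(0 - 120\right) + c\right)^{2} = \left(\left(0 - 120\right) - \frac{31}{30}\right)^{2} = \left(-120 - \frac{31}{30}\right)^{2} = \left(- \frac{3631}{30}\right)^{2} = \frac{13184161}{900}$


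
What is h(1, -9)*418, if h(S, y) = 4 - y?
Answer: 5434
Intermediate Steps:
h(1, -9)*418 = (4 - 1*(-9))*418 = (4 + 9)*418 = 13*418 = 5434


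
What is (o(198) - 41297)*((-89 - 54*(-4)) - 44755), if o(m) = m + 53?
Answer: 1831800888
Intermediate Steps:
o(m) = 53 + m
(o(198) - 41297)*((-89 - 54*(-4)) - 44755) = ((53 + 198) - 41297)*((-89 - 54*(-4)) - 44755) = (251 - 41297)*((-89 + 216) - 44755) = -41046*(127 - 44755) = -41046*(-44628) = 1831800888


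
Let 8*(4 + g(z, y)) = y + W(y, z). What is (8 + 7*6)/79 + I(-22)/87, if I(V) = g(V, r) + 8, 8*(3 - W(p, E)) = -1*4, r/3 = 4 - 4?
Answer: 75209/109968 ≈ 0.68392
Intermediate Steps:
r = 0 (r = 3*(4 - 4) = 3*0 = 0)
W(p, E) = 7/2 (W(p, E) = 3 - (-1)*4/8 = 3 - 1/8*(-4) = 3 + 1/2 = 7/2)
g(z, y) = -57/16 + y/8 (g(z, y) = -4 + (y + 7/2)/8 = -4 + (7/2 + y)/8 = -4 + (7/16 + y/8) = -57/16 + y/8)
I(V) = 71/16 (I(V) = (-57/16 + (1/8)*0) + 8 = (-57/16 + 0) + 8 = -57/16 + 8 = 71/16)
(8 + 7*6)/79 + I(-22)/87 = (8 + 7*6)/79 + (71/16)/87 = (8 + 42)*(1/79) + (71/16)*(1/87) = 50*(1/79) + 71/1392 = 50/79 + 71/1392 = 75209/109968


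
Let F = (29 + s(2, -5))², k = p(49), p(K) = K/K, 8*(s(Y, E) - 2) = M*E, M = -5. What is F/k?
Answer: 74529/64 ≈ 1164.5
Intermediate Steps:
s(Y, E) = 2 - 5*E/8 (s(Y, E) = 2 + (-5*E)/8 = 2 - 5*E/8)
p(K) = 1
k = 1
F = 74529/64 (F = (29 + (2 - 5/8*(-5)))² = (29 + (2 + 25/8))² = (29 + 41/8)² = (273/8)² = 74529/64 ≈ 1164.5)
F/k = (74529/64)/1 = (74529/64)*1 = 74529/64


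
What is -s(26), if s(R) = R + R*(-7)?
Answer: 156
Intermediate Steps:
s(R) = -6*R (s(R) = R - 7*R = -6*R)
-s(26) = -(-6)*26 = -1*(-156) = 156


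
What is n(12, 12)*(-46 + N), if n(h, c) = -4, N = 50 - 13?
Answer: 36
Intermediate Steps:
N = 37
n(12, 12)*(-46 + N) = -4*(-46 + 37) = -4*(-9) = 36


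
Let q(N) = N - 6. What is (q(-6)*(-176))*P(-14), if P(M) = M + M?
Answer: -59136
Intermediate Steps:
q(N) = -6 + N
P(M) = 2*M
(q(-6)*(-176))*P(-14) = ((-6 - 6)*(-176))*(2*(-14)) = -12*(-176)*(-28) = 2112*(-28) = -59136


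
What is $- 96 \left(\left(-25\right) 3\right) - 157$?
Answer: $7043$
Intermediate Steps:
$- 96 \left(\left(-25\right) 3\right) - 157 = \left(-96\right) \left(-75\right) - 157 = 7200 - 157 = 7043$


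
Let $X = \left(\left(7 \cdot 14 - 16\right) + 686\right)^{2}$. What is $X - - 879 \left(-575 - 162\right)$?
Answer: $-57999$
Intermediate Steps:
$X = 589824$ ($X = \left(\left(98 - 16\right) + 686\right)^{2} = \left(82 + 686\right)^{2} = 768^{2} = 589824$)
$X - - 879 \left(-575 - 162\right) = 589824 - - 879 \left(-575 - 162\right) = 589824 - \left(-879\right) \left(-737\right) = 589824 - 647823 = -57999$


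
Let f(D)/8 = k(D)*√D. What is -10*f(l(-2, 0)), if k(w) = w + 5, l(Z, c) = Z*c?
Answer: 0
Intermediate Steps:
k(w) = 5 + w
f(D) = 8*√D*(5 + D) (f(D) = 8*((5 + D)*√D) = 8*(√D*(5 + D)) = 8*√D*(5 + D))
-10*f(l(-2, 0)) = -80*√(-2*0)*(5 - 2*0) = -80*√0*(5 + 0) = -80*0*5 = -10*0 = 0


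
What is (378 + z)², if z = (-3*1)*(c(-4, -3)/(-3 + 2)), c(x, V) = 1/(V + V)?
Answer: 570025/4 ≈ 1.4251e+5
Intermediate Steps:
c(x, V) = 1/(2*V)
z = -½ (z = (-3*1)*(((½)/(-3))/(-3 + 2)) = -3*(½)*(-⅓)/(-1) = -(-1)*(-1)/2 = -3*⅙ = -½ ≈ -0.50000)
(378 + z)² = (378 - ½)² = (755/2)² = 570025/4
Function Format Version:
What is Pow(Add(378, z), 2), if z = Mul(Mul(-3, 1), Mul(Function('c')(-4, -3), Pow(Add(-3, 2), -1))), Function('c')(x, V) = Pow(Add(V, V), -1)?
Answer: Rational(570025, 4) ≈ 1.4251e+5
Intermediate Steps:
Function('c')(x, V) = Mul(Rational(1, 2), Pow(V, -1)) (Function('c')(x, V) = Pow(Mul(2, V), -1) = Mul(Rational(1, 2), Pow(V, -1)))
z = Rational(-1, 2) (z = Mul(Mul(-3, 1), Mul(Mul(Rational(1, 2), Pow(-3, -1)), Pow(Add(-3, 2), -1))) = Mul(-3, Mul(Mul(Rational(1, 2), Rational(-1, 3)), Pow(-1, -1))) = Mul(-3, Mul(Rational(-1, 6), -1)) = Mul(-3, Rational(1, 6)) = Rational(-1, 2) ≈ -0.50000)
Pow(Add(378, z), 2) = Pow(Add(378, Rational(-1, 2)), 2) = Pow(Rational(755, 2), 2) = Rational(570025, 4)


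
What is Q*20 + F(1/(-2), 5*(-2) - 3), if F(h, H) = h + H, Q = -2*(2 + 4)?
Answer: -507/2 ≈ -253.50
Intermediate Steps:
Q = -12 (Q = -2*6 = -12)
F(h, H) = H + h
Q*20 + F(1/(-2), 5*(-2) - 3) = -12*20 + ((5*(-2) - 3) + 1/(-2)) = -240 + ((-10 - 3) - 1/2) = -240 + (-13 - 1/2) = -240 - 27/2 = -507/2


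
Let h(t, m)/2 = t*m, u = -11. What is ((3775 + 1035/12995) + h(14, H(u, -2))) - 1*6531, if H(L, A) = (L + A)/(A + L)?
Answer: -308255/113 ≈ -2727.9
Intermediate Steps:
H(L, A) = 1 (H(L, A) = (A + L)/(A + L) = 1)
h(t, m) = 2*m*t (h(t, m) = 2*(t*m) = 2*(m*t) = 2*m*t)
((3775 + 1035/12995) + h(14, H(u, -2))) - 1*6531 = ((3775 + 1035/12995) + 2*1*14) - 1*6531 = ((3775 + 1035*(1/12995)) + 28) - 6531 = ((3775 + 9/113) + 28) - 6531 = (426584/113 + 28) - 6531 = 429748/113 - 6531 = -308255/113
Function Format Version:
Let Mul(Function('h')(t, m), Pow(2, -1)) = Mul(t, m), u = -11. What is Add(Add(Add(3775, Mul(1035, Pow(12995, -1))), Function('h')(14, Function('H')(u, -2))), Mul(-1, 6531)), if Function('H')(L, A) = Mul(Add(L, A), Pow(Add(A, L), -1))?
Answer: Rational(-308255, 113) ≈ -2727.9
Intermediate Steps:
Function('H')(L, A) = 1 (Function('H')(L, A) = Mul(Add(A, L), Pow(Add(A, L), -1)) = 1)
Function('h')(t, m) = Mul(2, m, t) (Function('h')(t, m) = Mul(2, Mul(t, m)) = Mul(2, Mul(m, t)) = Mul(2, m, t))
Add(Add(Add(3775, Mul(1035, Pow(12995, -1))), Function('h')(14, Function('H')(u, -2))), Mul(-1, 6531)) = Add(Add(Add(3775, Mul(1035, Pow(12995, -1))), Mul(2, 1, 14)), Mul(-1, 6531)) = Add(Add(Add(3775, Mul(1035, Rational(1, 12995))), 28), -6531) = Add(Add(Add(3775, Rational(9, 113)), 28), -6531) = Add(Add(Rational(426584, 113), 28), -6531) = Add(Rational(429748, 113), -6531) = Rational(-308255, 113)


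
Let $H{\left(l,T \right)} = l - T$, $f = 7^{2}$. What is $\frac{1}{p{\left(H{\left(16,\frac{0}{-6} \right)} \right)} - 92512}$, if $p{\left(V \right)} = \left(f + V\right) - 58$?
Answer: $- \frac{1}{92505} \approx -1.081 \cdot 10^{-5}$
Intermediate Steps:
$f = 49$
$p{\left(V \right)} = -9 + V$ ($p{\left(V \right)} = \left(49 + V\right) - 58 = -9 + V$)
$\frac{1}{p{\left(H{\left(16,\frac{0}{-6} \right)} \right)} - 92512} = \frac{1}{\left(-9 + \left(16 - \frac{0}{-6}\right)\right) - 92512} = \frac{1}{\left(-9 + \left(16 - 0 \left(- \frac{1}{6}\right)\right)\right) - 92512} = \frac{1}{\left(-9 + \left(16 - 0\right)\right) - 92512} = \frac{1}{\left(-9 + \left(16 + 0\right)\right) - 92512} = \frac{1}{\left(-9 + 16\right) - 92512} = \frac{1}{7 - 92512} = \frac{1}{-92505} = - \frac{1}{92505}$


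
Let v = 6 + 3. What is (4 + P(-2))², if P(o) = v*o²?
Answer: 1600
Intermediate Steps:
v = 9
P(o) = 9*o²
(4 + P(-2))² = (4 + 9*(-2)²)² = (4 + 9*4)² = (4 + 36)² = 40² = 1600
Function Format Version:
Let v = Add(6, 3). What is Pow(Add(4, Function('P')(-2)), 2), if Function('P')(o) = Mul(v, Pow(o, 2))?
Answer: 1600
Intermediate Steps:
v = 9
Function('P')(o) = Mul(9, Pow(o, 2))
Pow(Add(4, Function('P')(-2)), 2) = Pow(Add(4, Mul(9, Pow(-2, 2))), 2) = Pow(Add(4, Mul(9, 4)), 2) = Pow(Add(4, 36), 2) = Pow(40, 2) = 1600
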